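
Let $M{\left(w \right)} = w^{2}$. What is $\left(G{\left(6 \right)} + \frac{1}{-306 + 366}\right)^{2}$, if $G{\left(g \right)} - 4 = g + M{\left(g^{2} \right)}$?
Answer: $\frac{6140446321}{3600} \approx 1.7057 \cdot 10^{6}$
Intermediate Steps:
$G{\left(g \right)} = 4 + g + g^{4}$ ($G{\left(g \right)} = 4 + \left(g + \left(g^{2}\right)^{2}\right) = 4 + \left(g + g^{4}\right) = 4 + g + g^{4}$)
$\left(G{\left(6 \right)} + \frac{1}{-306 + 366}\right)^{2} = \left(\left(4 + 6 + 6^{4}\right) + \frac{1}{-306 + 366}\right)^{2} = \left(\left(4 + 6 + 1296\right) + \frac{1}{60}\right)^{2} = \left(1306 + \frac{1}{60}\right)^{2} = \left(\frac{78361}{60}\right)^{2} = \frac{6140446321}{3600}$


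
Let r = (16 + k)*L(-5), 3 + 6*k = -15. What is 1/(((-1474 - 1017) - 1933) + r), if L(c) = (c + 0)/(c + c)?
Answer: -2/8835 ≈ -0.00022637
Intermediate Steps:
k = -3 (k = -1/2 + (1/6)*(-15) = -1/2 - 5/2 = -3)
L(c) = 1/2 (L(c) = c/((2*c)) = c*(1/(2*c)) = 1/2)
r = 13/2 (r = (16 - 3)*(1/2) = 13*(1/2) = 13/2 ≈ 6.5000)
1/(((-1474 - 1017) - 1933) + r) = 1/(((-1474 - 1017) - 1933) + 13/2) = 1/((-2491 - 1933) + 13/2) = 1/(-4424 + 13/2) = 1/(-8835/2) = -2/8835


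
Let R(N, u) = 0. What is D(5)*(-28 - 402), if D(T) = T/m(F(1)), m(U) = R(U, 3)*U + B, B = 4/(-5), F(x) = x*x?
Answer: 5375/2 ≈ 2687.5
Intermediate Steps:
F(x) = x**2
B = -4/5 (B = 4*(-1/5) = -4/5 ≈ -0.80000)
m(U) = -4/5 (m(U) = 0*U - 4/5 = 0 - 4/5 = -4/5)
D(T) = -5*T/4 (D(T) = T/(-4/5) = T*(-5/4) = -5*T/4)
D(5)*(-28 - 402) = (-5/4*5)*(-28 - 402) = -25/4*(-430) = 5375/2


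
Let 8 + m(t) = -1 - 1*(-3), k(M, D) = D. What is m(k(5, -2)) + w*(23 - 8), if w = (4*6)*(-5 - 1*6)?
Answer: -3966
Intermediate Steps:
m(t) = -6 (m(t) = -8 + (-1 - 1*(-3)) = -8 + (-1 + 3) = -8 + 2 = -6)
w = -264 (w = 24*(-5 - 6) = 24*(-11) = -264)
m(k(5, -2)) + w*(23 - 8) = -6 - 264*(23 - 8) = -6 - 264*15 = -6 - 3960 = -3966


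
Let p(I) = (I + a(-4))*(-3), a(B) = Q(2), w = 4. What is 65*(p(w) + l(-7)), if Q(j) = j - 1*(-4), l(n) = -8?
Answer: -2470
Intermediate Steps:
Q(j) = 4 + j (Q(j) = j + 4 = 4 + j)
a(B) = 6 (a(B) = 4 + 2 = 6)
p(I) = -18 - 3*I (p(I) = (I + 6)*(-3) = (6 + I)*(-3) = -18 - 3*I)
65*(p(w) + l(-7)) = 65*((-18 - 3*4) - 8) = 65*((-18 - 12) - 8) = 65*(-30 - 8) = 65*(-38) = -2470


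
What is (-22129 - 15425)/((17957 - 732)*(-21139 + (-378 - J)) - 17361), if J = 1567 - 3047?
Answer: 6259/57525781 ≈ 0.00010880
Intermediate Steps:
J = -1480
(-22129 - 15425)/((17957 - 732)*(-21139 + (-378 - J)) - 17361) = (-22129 - 15425)/((17957 - 732)*(-21139 + (-378 - 1*(-1480))) - 17361) = -37554/(17225*(-21139 + (-378 + 1480)) - 17361) = -37554/(17225*(-21139 + 1102) - 17361) = -37554/(17225*(-20037) - 17361) = -37554/(-345137325 - 17361) = -37554/(-345154686) = -37554*(-1/345154686) = 6259/57525781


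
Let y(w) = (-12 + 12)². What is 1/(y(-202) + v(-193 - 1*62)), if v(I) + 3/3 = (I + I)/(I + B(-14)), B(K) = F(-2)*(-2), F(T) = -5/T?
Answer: 26/25 ≈ 1.0400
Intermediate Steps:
B(K) = -5 (B(K) = -5/(-2)*(-2) = -5*(-½)*(-2) = (5/2)*(-2) = -5)
y(w) = 0 (y(w) = 0² = 0)
v(I) = -1 + 2*I/(-5 + I) (v(I) = -1 + (I + I)/(I - 5) = -1 + (2*I)/(-5 + I) = -1 + 2*I/(-5 + I))
1/(y(-202) + v(-193 - 1*62)) = 1/(0 + (5 + (-193 - 1*62))/(-5 + (-193 - 1*62))) = 1/(0 + (5 + (-193 - 62))/(-5 + (-193 - 62))) = 1/(0 + (5 - 255)/(-5 - 255)) = 1/(0 - 250/(-260)) = 1/(0 - 1/260*(-250)) = 1/(0 + 25/26) = 1/(25/26) = 26/25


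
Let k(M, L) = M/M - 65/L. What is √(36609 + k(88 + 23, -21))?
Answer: 5*√645855/21 ≈ 191.35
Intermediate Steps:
k(M, L) = 1 - 65/L
√(36609 + k(88 + 23, -21)) = √(36609 + (-65 - 21)/(-21)) = √(36609 - 1/21*(-86)) = √(36609 + 86/21) = √(768875/21) = 5*√645855/21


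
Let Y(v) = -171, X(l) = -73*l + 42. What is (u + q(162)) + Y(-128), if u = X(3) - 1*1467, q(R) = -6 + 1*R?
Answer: -1659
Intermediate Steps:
q(R) = -6 + R
X(l) = 42 - 73*l
u = -1644 (u = (42 - 73*3) - 1*1467 = (42 - 219) - 1467 = -177 - 1467 = -1644)
(u + q(162)) + Y(-128) = (-1644 + (-6 + 162)) - 171 = (-1644 + 156) - 171 = -1488 - 171 = -1659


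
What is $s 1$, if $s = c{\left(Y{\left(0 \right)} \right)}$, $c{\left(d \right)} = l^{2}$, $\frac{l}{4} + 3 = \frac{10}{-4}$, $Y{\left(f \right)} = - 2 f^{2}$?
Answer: $484$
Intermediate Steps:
$l = -22$ ($l = -12 + 4 \frac{10}{-4} = -12 + 4 \cdot 10 \left(- \frac{1}{4}\right) = -12 + 4 \left(- \frac{5}{2}\right) = -12 - 10 = -22$)
$c{\left(d \right)} = 484$ ($c{\left(d \right)} = \left(-22\right)^{2} = 484$)
$s = 484$
$s 1 = 484 \cdot 1 = 484$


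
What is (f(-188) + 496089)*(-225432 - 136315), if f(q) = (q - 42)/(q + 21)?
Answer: -29969687351471/167 ≈ -1.7946e+11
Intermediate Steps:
f(q) = (-42 + q)/(21 + q)
(f(-188) + 496089)*(-225432 - 136315) = ((-42 - 188)/(21 - 188) + 496089)*(-225432 - 136315) = (-230/(-167) + 496089)*(-361747) = (-1/167*(-230) + 496089)*(-361747) = (230/167 + 496089)*(-361747) = (82847093/167)*(-361747) = -29969687351471/167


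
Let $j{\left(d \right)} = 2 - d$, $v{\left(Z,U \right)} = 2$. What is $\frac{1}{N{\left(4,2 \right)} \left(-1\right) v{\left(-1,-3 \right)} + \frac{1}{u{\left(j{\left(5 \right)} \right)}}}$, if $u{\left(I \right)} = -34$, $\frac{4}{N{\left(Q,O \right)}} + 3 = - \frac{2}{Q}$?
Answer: $\frac{238}{537} \approx 0.4432$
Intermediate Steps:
$N{\left(Q,O \right)} = \frac{4}{-3 - \frac{2}{Q}}$
$\frac{1}{N{\left(4,2 \right)} \left(-1\right) v{\left(-1,-3 \right)} + \frac{1}{u{\left(j{\left(5 \right)} \right)}}} = \frac{1}{\left(-4\right) 4 \frac{1}{2 + 3 \cdot 4} \left(-1\right) 2 + \frac{1}{-34}} = \frac{1}{\left(-4\right) 4 \frac{1}{2 + 12} \left(-1\right) 2 - \frac{1}{34}} = \frac{1}{\left(-4\right) 4 \cdot \frac{1}{14} \left(-1\right) 2 - \frac{1}{34}} = \frac{1}{\left(- \frac{8}{7}\right) \left(-1\right) 2 - \frac{1}{34}} = \frac{1}{\frac{8}{7} \cdot 2 - \frac{1}{34}} = \frac{1}{\frac{16}{7} - \frac{1}{34}} = \frac{1}{\frac{537}{238}} = \frac{238}{537}$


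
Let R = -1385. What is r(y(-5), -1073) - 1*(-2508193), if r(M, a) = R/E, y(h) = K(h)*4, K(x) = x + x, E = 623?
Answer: 1562602854/623 ≈ 2.5082e+6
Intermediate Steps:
K(x) = 2*x
y(h) = 8*h (y(h) = (2*h)*4 = 8*h)
r(M, a) = -1385/623
r(y(-5), -1073) - 1*(-2508193) = -1385/623 - 1*(-2508193) = -1385/623 + 2508193 = 1562602854/623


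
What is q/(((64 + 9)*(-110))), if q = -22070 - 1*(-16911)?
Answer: 469/730 ≈ 0.64247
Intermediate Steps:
q = -5159 (q = -22070 + 16911 = -5159)
q/(((64 + 9)*(-110))) = -5159*(-1/(110*(64 + 9))) = -5159/(73*(-110)) = -5159/(-8030) = -5159*(-1/8030) = 469/730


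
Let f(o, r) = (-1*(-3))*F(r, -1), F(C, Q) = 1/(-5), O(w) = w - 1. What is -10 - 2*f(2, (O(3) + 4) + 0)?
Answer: -44/5 ≈ -8.8000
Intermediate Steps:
O(w) = -1 + w
F(C, Q) = -1/5 (F(C, Q) = 1*(-1/5) = -1/5)
f(o, r) = -3/5 (f(o, r) = -1*(-3)*(-1/5) = 3*(-1/5) = -3/5)
-10 - 2*f(2, (O(3) + 4) + 0) = -10 - 2*(-3/5) = -10 + 6/5 = -44/5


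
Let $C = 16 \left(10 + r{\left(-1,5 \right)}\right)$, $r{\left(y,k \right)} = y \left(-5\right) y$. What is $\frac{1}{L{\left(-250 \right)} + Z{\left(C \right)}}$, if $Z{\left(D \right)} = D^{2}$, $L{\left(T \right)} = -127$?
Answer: $\frac{1}{6273} \approx 0.00015941$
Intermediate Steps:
$r{\left(y,k \right)} = - 5 y^{2}$ ($r{\left(y,k \right)} = - 5 y y = - 5 y^{2}$)
$C = 80$ ($C = 16 \left(10 - 5 \left(-1\right)^{2}\right) = 16 \left(10 - 5\right) = 16 \cdot 5 = 80$)
$\frac{1}{L{\left(-250 \right)} + Z{\left(C \right)}} = \frac{1}{-127 + 80^{2}} = \frac{1}{-127 + 6400} = \frac{1}{6273}$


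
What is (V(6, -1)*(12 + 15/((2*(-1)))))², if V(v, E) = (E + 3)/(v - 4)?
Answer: 81/4 ≈ 20.250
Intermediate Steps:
V(v, E) = (3 + E)/(-4 + v)
(V(6, -1)*(12 + 15/((2*(-1)))))² = (((3 - 1)/(-4 + 6))*(12 + 15/((2*(-1)))))² = ((2/2)*(12 + 15/(-2)))² = (((½)*2)*(12 + 15*(-½)))² = (1*(12 - 15/2))² = (1*(9/2))² = (9/2)² = 81/4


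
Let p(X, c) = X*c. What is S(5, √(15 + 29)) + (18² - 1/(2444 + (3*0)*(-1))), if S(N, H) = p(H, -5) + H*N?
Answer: 791855/2444 ≈ 324.00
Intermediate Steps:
S(N, H) = -5*H + H*N (S(N, H) = H*(-5) + H*N = -5*H + H*N)
S(5, √(15 + 29)) + (18² - 1/(2444 + (3*0)*(-1))) = √(15 + 29)*(-5 + 5) + (18² - 1/(2444 + (3*0)*(-1))) = √44*0 + (324 - 1/(2444 + 0*(-1))) = (2*√11)*0 + (324 - 1/(2444 + 0)) = 0 + (324 - 1/2444) = 0 + 791855/2444 = 791855/2444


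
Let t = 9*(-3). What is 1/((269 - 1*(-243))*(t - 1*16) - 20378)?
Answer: -1/42394 ≈ -2.3588e-5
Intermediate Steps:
t = -27
1/((269 - 1*(-243))*(t - 1*16) - 20378) = 1/((269 - 1*(-243))*(-27 - 1*16) - 20378) = 1/((269 + 243)*(-27 - 16) - 20378) = 1/(512*(-43) - 20378) = 1/(-22016 - 20378) = 1/(-42394) = -1/42394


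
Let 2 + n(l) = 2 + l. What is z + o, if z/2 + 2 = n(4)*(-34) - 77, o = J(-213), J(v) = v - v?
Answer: -430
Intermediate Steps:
J(v) = 0
o = 0
n(l) = l (n(l) = -2 + (2 + l) = l)
z = -430 (z = -4 + 2*(4*(-34) - 77) = -4 + 2*(-136 - 77) = -4 + 2*(-213) = -4 - 426 = -430)
z + o = -430 + 0 = -430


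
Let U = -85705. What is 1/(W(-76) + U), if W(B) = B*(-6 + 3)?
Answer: -1/85477 ≈ -1.1699e-5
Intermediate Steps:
W(B) = -3*B (W(B) = B*(-3) = -3*B)
1/(W(-76) + U) = 1/(-3*(-76) - 85705) = 1/(228 - 85705) = 1/(-85477) = -1/85477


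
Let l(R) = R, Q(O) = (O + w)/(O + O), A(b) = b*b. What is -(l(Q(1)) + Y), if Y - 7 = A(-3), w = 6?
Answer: -39/2 ≈ -19.500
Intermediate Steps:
A(b) = b²
Y = 16 (Y = 7 + (-3)² = 7 + 9 = 16)
Q(O) = (6 + O)/(2*O) (Q(O) = (O + 6)/(O + O) = (6 + O)/((2*O)) = (6 + O)*(1/(2*O)) = (6 + O)/(2*O))
-(l(Q(1)) + Y) = -((½)*(6 + 1)/1 + 16) = -((½)*1*7 + 16) = -(7/2 + 16) = -1*39/2 = -39/2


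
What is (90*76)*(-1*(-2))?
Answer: 13680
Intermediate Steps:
(90*76)*(-1*(-2)) = 6840*2 = 13680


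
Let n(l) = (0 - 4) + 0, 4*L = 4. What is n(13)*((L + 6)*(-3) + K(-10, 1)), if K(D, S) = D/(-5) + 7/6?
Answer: 214/3 ≈ 71.333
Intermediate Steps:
L = 1 (L = (1/4)*4 = 1)
K(D, S) = 7/6 - D/5 (K(D, S) = D*(-1/5) + 7*(1/6) = -D/5 + 7/6 = 7/6 - D/5)
n(l) = -4 (n(l) = -4 + 0 = -4)
n(13)*((L + 6)*(-3) + K(-10, 1)) = -4*((1 + 6)*(-3) + (7/6 - 1/5*(-10))) = -4*(7*(-3) + (7/6 + 2)) = -4*(-21 + 19/6) = -4*(-107/6) = 214/3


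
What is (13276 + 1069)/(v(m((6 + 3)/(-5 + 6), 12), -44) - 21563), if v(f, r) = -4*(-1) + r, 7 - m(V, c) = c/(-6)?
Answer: -755/1137 ≈ -0.66403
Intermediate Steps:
m(V, c) = 7 + c/6 (m(V, c) = 7 - c/(-6) = 7 - c*(-1)/6 = 7 - (-1)*c/6 = 7 + c/6)
v(f, r) = 4 + r
(13276 + 1069)/(v(m((6 + 3)/(-5 + 6), 12), -44) - 21563) = (13276 + 1069)/((4 - 44) - 21563) = 14345/(-40 - 21563) = 14345/(-21603) = 14345*(-1/21603) = -755/1137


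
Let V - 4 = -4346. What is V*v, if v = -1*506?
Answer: 2197052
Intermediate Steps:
V = -4342 (V = 4 - 4346 = -4342)
v = -506
V*v = -4342*(-506) = 2197052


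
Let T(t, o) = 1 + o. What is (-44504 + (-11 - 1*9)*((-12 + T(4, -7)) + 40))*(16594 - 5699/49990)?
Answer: -18641161328392/24995 ≈ -7.4580e+8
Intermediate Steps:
(-44504 + (-11 - 1*9)*((-12 + T(4, -7)) + 40))*(16594 - 5699/49990) = (-44504 + (-11 - 1*9)*((-12 + (1 - 7)) + 40))*(16594 - 5699/49990) = (-44504 + (-11 - 9)*((-12 - 6) + 40))*(16594 - 5699*1/49990) = (-44504 - 20*(-18 + 40))*(16594 - 5699/49990) = (-44504 - 20*22)*(829528361/49990) = (-44504 - 440)*(829528361/49990) = -44944*829528361/49990 = -18641161328392/24995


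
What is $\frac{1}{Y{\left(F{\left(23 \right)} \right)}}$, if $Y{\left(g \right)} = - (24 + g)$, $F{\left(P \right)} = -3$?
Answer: $- \frac{1}{21} \approx -0.047619$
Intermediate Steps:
$Y{\left(g \right)} = -24 - g$
$\frac{1}{Y{\left(F{\left(23 \right)} \right)}} = \frac{1}{-24 - -3} = \frac{1}{-24 + 3} = \frac{1}{-21} = - \frac{1}{21}$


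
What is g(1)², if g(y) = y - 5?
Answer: 16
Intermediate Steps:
g(y) = -5 + y
g(1)² = (-5 + 1)² = (-4)² = 16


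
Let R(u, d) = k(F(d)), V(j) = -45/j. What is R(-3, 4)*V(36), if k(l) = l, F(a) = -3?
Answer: 15/4 ≈ 3.7500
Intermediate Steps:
R(u, d) = -3
R(-3, 4)*V(36) = -(-135)/36 = -3*(-5/4) = 15/4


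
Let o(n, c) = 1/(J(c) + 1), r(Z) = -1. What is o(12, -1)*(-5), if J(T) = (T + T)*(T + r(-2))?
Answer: -1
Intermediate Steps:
J(T) = 2*T*(-1 + T) (J(T) = (T + T)*(T - 1) = (2*T)*(-1 + T) = 2*T*(-1 + T))
o(n, c) = 1/(1 + 2*c*(-1 + c)) (o(n, c) = 1/(2*c*(-1 + c) + 1) = 1/(1 + 2*c*(-1 + c)))
o(12, -1)*(-5) = -5/(1 + 2*(-1)*(-1 - 1)) = -5/(1 + 2*(-1)*(-2)) = -5/(1 + 4) = -5/5 = (1/5)*(-5) = -1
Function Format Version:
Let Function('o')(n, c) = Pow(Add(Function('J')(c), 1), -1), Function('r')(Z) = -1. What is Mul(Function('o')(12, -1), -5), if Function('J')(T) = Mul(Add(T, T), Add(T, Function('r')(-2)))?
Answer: -1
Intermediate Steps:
Function('J')(T) = Mul(2, T, Add(-1, T)) (Function('J')(T) = Mul(Add(T, T), Add(T, -1)) = Mul(Mul(2, T), Add(-1, T)) = Mul(2, T, Add(-1, T)))
Function('o')(n, c) = Pow(Add(1, Mul(2, c, Add(-1, c))), -1) (Function('o')(n, c) = Pow(Add(Mul(2, c, Add(-1, c)), 1), -1) = Pow(Add(1, Mul(2, c, Add(-1, c))), -1))
Mul(Function('o')(12, -1), -5) = Mul(Pow(Add(1, Mul(2, -1, Add(-1, -1))), -1), -5) = Mul(Pow(Add(1, Mul(2, -1, -2)), -1), -5) = Mul(Pow(Add(1, 4), -1), -5) = Mul(Pow(5, -1), -5) = Mul(Rational(1, 5), -5) = -1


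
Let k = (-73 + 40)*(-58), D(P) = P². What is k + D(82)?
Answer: 8638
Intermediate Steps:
k = 1914 (k = -33*(-58) = 1914)
k + D(82) = 1914 + 82² = 1914 + 6724 = 8638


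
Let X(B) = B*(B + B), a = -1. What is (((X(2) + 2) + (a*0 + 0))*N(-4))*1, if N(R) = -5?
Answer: -50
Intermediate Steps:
X(B) = 2*B**2 (X(B) = B*(2*B) = 2*B**2)
(((X(2) + 2) + (a*0 + 0))*N(-4))*1 = (((2*2**2 + 2) + (-1*0 + 0))*(-5))*1 = (((2*4 + 2) + (0 + 0))*(-5))*1 = (((8 + 2) + 0)*(-5))*1 = ((10 + 0)*(-5))*1 = (10*(-5))*1 = -50*1 = -50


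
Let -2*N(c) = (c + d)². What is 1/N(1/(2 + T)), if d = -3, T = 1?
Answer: -9/32 ≈ -0.28125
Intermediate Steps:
N(c) = -(-3 + c)²/2 (N(c) = -(c - 3)²/2 = -(-3 + c)²/2)
1/N(1/(2 + T)) = 1/(-(-3 + 1/(2 + 1))²/2) = 1/(-(-3 + 1/3)²/2) = 1/(-(-3 + ⅓)²/2) = 1/(-(-8/3)²/2) = 1/(-½*64/9) = 1/(-32/9) = -9/32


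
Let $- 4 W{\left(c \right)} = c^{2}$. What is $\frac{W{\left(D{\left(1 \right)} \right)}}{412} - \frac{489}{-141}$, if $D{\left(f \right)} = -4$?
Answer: $\frac{16742}{4841} \approx 3.4584$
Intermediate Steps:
$W{\left(c \right)} = - \frac{c^{2}}{4}$
$\frac{W{\left(D{\left(1 \right)} \right)}}{412} - \frac{489}{-141} = \frac{\left(- \frac{1}{4}\right) \left(-4\right)^{2}}{412} - \frac{489}{-141} = \left(- \frac{1}{4}\right) 16 \cdot \frac{1}{412} - - \frac{163}{47} = \left(-4\right) \frac{1}{412} + \frac{163}{47} = - \frac{1}{103} + \frac{163}{47} = \frac{16742}{4841}$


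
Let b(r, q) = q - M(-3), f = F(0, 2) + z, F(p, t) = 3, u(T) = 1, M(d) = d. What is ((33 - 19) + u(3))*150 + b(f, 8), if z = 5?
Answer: 2261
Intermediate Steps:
f = 8 (f = 3 + 5 = 8)
b(r, q) = 3 + q (b(r, q) = q - 1*(-3) = q + 3 = 3 + q)
((33 - 19) + u(3))*150 + b(f, 8) = ((33 - 19) + 1)*150 + (3 + 8) = (14 + 1)*150 + 11 = 15*150 + 11 = 2250 + 11 = 2261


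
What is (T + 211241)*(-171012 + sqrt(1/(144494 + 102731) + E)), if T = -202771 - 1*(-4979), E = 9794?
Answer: -2299940388 + 40347*sqrt(2660494422971)/49445 ≈ -2.2986e+9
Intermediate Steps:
T = -197792 (T = -202771 + 4979 = -197792)
(T + 211241)*(-171012 + sqrt(1/(144494 + 102731) + E)) = (-197792 + 211241)*(-171012 + sqrt(1/(144494 + 102731) + 9794)) = 13449*(-171012 + sqrt(1/247225 + 9794)) = 13449*(-171012 + sqrt(2421321651/247225)) = 13449*(-171012 + 3*sqrt(2660494422971)/49445) = -2299940388 + 40347*sqrt(2660494422971)/49445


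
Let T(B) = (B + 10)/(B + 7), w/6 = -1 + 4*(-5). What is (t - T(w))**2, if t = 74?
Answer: 75516100/14161 ≈ 5332.7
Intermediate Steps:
w = -126 (w = 6*(-1 + 4*(-5)) = 6*(-1 - 20) = 6*(-21) = -126)
T(B) = (10 + B)/(7 + B)
(t - T(w))**2 = (74 - (10 - 126)/(7 - 126))**2 = (74 - (-116)/(-119))**2 = (74 - (-1)*(-116)/119)**2 = (74 - 1*116/119)**2 = (74 - 116/119)**2 = (8690/119)**2 = 75516100/14161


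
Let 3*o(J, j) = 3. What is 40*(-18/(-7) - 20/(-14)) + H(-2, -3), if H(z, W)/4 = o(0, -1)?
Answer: 164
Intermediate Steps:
o(J, j) = 1 (o(J, j) = (⅓)*3 = 1)
H(z, W) = 4 (H(z, W) = 4*1 = 4)
40*(-18/(-7) - 20/(-14)) + H(-2, -3) = 40*(-18/(-7) - 20/(-14)) + 4 = 40*(-18*(-⅐) - 20*(-1/14)) + 4 = 40*(18/7 + 10/7) + 4 = 40*4 + 4 = 160 + 4 = 164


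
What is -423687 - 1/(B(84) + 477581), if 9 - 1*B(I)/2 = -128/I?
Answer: -4249429353762/10029643 ≈ -4.2369e+5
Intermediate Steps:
B(I) = 18 + 256/I (B(I) = 18 - (-256)/I = 18 + 256/I)
-423687 - 1/(B(84) + 477581) = -423687 - 1/((18 + 256/84) + 477581) = -423687 - 1/((18 + 256*(1/84)) + 477581) = -423687 - 1/((18 + 64/21) + 477581) = -423687 - 1/(442/21 + 477581) = -423687 - 1/10029643/21 = -423687 - 1*21/10029643 = -423687 - 21/10029643 = -4249429353762/10029643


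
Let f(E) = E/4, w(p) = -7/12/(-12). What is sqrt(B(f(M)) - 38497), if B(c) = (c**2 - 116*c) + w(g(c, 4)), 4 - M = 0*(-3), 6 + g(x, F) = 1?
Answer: I*sqrt(5560121)/12 ≈ 196.5*I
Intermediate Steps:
g(x, F) = -5 (g(x, F) = -6 + 1 = -5)
M = 4 (M = 4 - 0*(-3) = 4 - 1*0 = 4 + 0 = 4)
w(p) = 7/144 (w(p) = -7*1/12*(-1/12) = -7/12*(-1/12) = 7/144)
f(E) = E/4 (f(E) = E*(1/4) = E/4)
B(c) = 7/144 + c**2 - 116*c (B(c) = (c**2 - 116*c) + 7/144 = 7/144 + c**2 - 116*c)
sqrt(B(f(M)) - 38497) = sqrt((7/144 + ((1/4)*4)**2 - 29*4) - 38497) = sqrt((7/144 + 1**2 - 116*1) - 38497) = sqrt((7/144 + 1 - 116) - 38497) = sqrt(-16553/144 - 38497) = sqrt(-5560121/144) = I*sqrt(5560121)/12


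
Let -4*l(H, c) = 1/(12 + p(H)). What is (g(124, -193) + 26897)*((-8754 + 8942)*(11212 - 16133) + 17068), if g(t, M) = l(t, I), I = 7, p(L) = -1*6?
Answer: -73273769770/3 ≈ -2.4425e+10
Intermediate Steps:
p(L) = -6
l(H, c) = -1/24 (l(H, c) = -1/(4*(12 - 6)) = -¼/6 = -¼*⅙ = -1/24)
g(t, M) = -1/24
(g(124, -193) + 26897)*((-8754 + 8942)*(11212 - 16133) + 17068) = (-1/24 + 26897)*((-8754 + 8942)*(11212 - 16133) + 17068) = 645527*(188*(-4921) + 17068)/24 = 645527*(-925148 + 17068)/24 = (645527/24)*(-908080) = -73273769770/3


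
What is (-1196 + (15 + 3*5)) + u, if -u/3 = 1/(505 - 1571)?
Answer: -1242953/1066 ≈ -1166.0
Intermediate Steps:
u = 3/1066 (u = -3/(505 - 1571) = -3/(-1066) = -3*(-1/1066) = 3/1066 ≈ 0.0028143)
(-1196 + (15 + 3*5)) + u = (-1196 + (15 + 3*5)) + 3/1066 = (-1196 + (15 + 15)) + 3/1066 = (-1196 + 30) + 3/1066 = -1166 + 3/1066 = -1242953/1066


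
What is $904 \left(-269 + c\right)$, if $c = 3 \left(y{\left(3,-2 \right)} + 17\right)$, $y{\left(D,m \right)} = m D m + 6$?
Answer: $-148256$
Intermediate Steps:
$y{\left(D,m \right)} = 6 + D m^{2}$ ($y{\left(D,m \right)} = D m m + 6 = D m^{2} + 6 = 6 + D m^{2}$)
$c = 105$ ($c = 3 \left(\left(6 + 3 \left(-2\right)^{2}\right) + 17\right) = 3 \left(\left(6 + 3 \cdot 4\right) + 17\right) = 3 \left(\left(6 + 12\right) + 17\right) = 3 \left(18 + 17\right) = 3 \cdot 35 = 105$)
$904 \left(-269 + c\right) = 904 \left(-269 + 105\right) = 904 \left(-164\right) = -148256$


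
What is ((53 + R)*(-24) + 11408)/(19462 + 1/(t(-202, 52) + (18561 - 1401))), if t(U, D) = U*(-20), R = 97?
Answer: 165529600/412594401 ≈ 0.40119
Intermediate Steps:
t(U, D) = -20*U
((53 + R)*(-24) + 11408)/(19462 + 1/(t(-202, 52) + (18561 - 1401))) = ((53 + 97)*(-24) + 11408)/(19462 + 1/(-20*(-202) + (18561 - 1401))) = (150*(-24) + 11408)/(19462 + 1/(4040 + 17160)) = (-3600 + 11408)/(19462 + 1/21200) = 7808/(19462 + 1/21200) = 7808/(412594401/21200) = 7808*(21200/412594401) = 165529600/412594401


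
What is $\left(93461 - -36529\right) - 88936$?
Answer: $41054$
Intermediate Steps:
$\left(93461 - -36529\right) - 88936 = \left(93461 + 36529\right) - 88936 = 129990 - 88936 = 41054$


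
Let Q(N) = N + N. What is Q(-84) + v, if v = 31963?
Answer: 31795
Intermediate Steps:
Q(N) = 2*N
Q(-84) + v = 2*(-84) + 31963 = -168 + 31963 = 31795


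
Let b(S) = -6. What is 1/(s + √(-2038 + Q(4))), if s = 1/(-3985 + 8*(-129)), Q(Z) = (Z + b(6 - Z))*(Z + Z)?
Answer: -5017/51699773607 - 25170289*I*√2054/51699773607 ≈ -9.7041e-8 - 0.022065*I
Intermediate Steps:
Q(Z) = 2*Z*(-6 + Z) (Q(Z) = (Z - 6)*(Z + Z) = (-6 + Z)*(2*Z) = 2*Z*(-6 + Z))
s = -1/5017 (s = 1/(-3985 - 1032) = 1/(-5017) = -1/5017 ≈ -0.00019932)
1/(s + √(-2038 + Q(4))) = 1/(-1/5017 + √(-2038 + 2*4*(-6 + 4))) = 1/(-1/5017 + √(-2038 + 2*4*(-2))) = 1/(-1/5017 + √(-2038 - 16)) = 1/(-1/5017 + √(-2054)) = 1/(-1/5017 + I*√2054)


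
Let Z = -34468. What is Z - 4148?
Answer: -38616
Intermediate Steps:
Z - 4148 = -34468 - 4148 = -38616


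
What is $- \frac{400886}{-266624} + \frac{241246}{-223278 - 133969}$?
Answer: $\frac{39446673669}{47625312064} \approx 0.82827$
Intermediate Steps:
$- \frac{400886}{-266624} + \frac{241246}{-223278 - 133969} = \left(-400886\right) \left(- \frac{1}{266624}\right) + \frac{241246}{-357247} = \frac{200443}{133312} + 241246 \left(- \frac{1}{357247}\right) = \frac{200443}{133312} - \frac{241246}{357247} = \frac{39446673669}{47625312064}$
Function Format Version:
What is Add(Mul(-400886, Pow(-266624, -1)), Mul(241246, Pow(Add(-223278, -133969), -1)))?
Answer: Rational(39446673669, 47625312064) ≈ 0.82827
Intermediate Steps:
Add(Mul(-400886, Pow(-266624, -1)), Mul(241246, Pow(Add(-223278, -133969), -1))) = Add(Mul(-400886, Rational(-1, 266624)), Mul(241246, Pow(-357247, -1))) = Add(Rational(200443, 133312), Mul(241246, Rational(-1, 357247))) = Add(Rational(200443, 133312), Rational(-241246, 357247)) = Rational(39446673669, 47625312064)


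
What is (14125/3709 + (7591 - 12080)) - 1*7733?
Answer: -45317273/3709 ≈ -12218.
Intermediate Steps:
(14125/3709 + (7591 - 12080)) - 1*7733 = (14125*(1/3709) - 4489) - 7733 = (14125/3709 - 4489) - 7733 = -16635576/3709 - 7733 = -45317273/3709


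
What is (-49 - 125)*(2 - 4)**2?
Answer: -696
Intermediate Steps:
(-49 - 125)*(2 - 4)**2 = -174*(-2)**2 = -174*4 = -696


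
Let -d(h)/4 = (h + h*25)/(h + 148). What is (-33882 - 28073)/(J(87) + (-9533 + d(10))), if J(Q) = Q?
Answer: 4894445/746754 ≈ 6.5543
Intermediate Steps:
d(h) = -104*h/(148 + h) (d(h) = -4*(h + h*25)/(h + 148) = -4*(h + 25*h)/(148 + h) = -4*26*h/(148 + h) = -104*h/(148 + h))
(-33882 - 28073)/(J(87) + (-9533 + d(10))) = (-33882 - 28073)/(87 + (-9533 - 104*10/(148 + 10))) = -61955/(87 + (-9533 - 104*10/158)) = -61955/(87 + (-9533 - 104*10*1/158)) = -61955/(87 + (-9533 - 520/79)) = -61955/(87 - 753627/79) = -61955/(-746754/79) = -61955*(-79/746754) = 4894445/746754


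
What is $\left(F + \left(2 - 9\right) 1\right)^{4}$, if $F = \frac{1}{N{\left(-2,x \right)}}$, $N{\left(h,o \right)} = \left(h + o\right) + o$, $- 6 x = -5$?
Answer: $10000$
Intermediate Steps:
$x = \frac{5}{6}$ ($x = \left(- \frac{1}{6}\right) \left(-5\right) = \frac{5}{6} \approx 0.83333$)
$N{\left(h,o \right)} = h + 2 o$
$F = -3$ ($F = \frac{1}{-2 + 2 \cdot \frac{5}{6}} = \frac{1}{-2 + \frac{5}{3}} = \frac{1}{- \frac{1}{3}} = -3$)
$\left(F + \left(2 - 9\right) 1\right)^{4} = \left(-3 + \left(2 - 9\right) 1\right)^{4} = \left(-3 - 7\right)^{4} = \left(-10\right)^{4} = 10000$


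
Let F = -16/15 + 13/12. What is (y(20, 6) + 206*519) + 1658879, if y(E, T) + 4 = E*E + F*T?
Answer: 17661891/10 ≈ 1.7662e+6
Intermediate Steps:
F = 1/60 (F = -16*1/15 + 13*(1/12) = -16/15 + 13/12 = 1/60 ≈ 0.016667)
y(E, T) = -4 + E**2 + T/60 (y(E, T) = -4 + (E*E + T/60) = -4 + (E**2 + T/60) = -4 + E**2 + T/60)
(y(20, 6) + 206*519) + 1658879 = ((-4 + 20**2 + (1/60)*6) + 206*519) + 1658879 = ((-4 + 400 + 1/10) + 106914) + 1658879 = (3961/10 + 106914) + 1658879 = 1073101/10 + 1658879 = 17661891/10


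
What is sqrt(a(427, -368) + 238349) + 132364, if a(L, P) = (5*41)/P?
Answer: 132364 + 9*sqrt(24905941)/92 ≈ 1.3285e+5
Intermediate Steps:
a(L, P) = 205/P
sqrt(a(427, -368) + 238349) + 132364 = sqrt(205/(-368) + 238349) + 132364 = sqrt(205*(-1/368) + 238349) + 132364 = sqrt(-205/368 + 238349) + 132364 = sqrt(87712227/368) + 132364 = 9*sqrt(24905941)/92 + 132364 = 132364 + 9*sqrt(24905941)/92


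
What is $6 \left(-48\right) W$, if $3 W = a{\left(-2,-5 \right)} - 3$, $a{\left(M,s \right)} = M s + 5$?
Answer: $-1152$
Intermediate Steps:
$a{\left(M,s \right)} = 5 + M s$
$W = 4$ ($W = \frac{\left(5 - -10\right) - 3}{3} = \frac{\left(5 + 10\right) - 3}{3} = \frac{15 - 3}{3} = \frac{1}{3} \cdot 12 = 4$)
$6 \left(-48\right) W = 6 \left(-48\right) 4 = \left(-288\right) 4 = -1152$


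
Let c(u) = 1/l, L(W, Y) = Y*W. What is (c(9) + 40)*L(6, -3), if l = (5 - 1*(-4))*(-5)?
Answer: -3598/5 ≈ -719.60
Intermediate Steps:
l = -45 (l = (5 + 4)*(-5) = 9*(-5) = -45)
L(W, Y) = W*Y
c(u) = -1/45 (c(u) = 1/(-45) = -1/45)
(c(9) + 40)*L(6, -3) = (-1/45 + 40)*(6*(-3)) = (1799/45)*(-18) = -3598/5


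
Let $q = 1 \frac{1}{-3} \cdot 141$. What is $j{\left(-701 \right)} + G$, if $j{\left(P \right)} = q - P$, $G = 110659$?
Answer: $111313$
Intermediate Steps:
$q = -47$ ($q = 1 \left(- \frac{1}{3}\right) 141 = \left(- \frac{1}{3}\right) 141 = -47$)
$j{\left(P \right)} = -47 - P$
$j{\left(-701 \right)} + G = \left(-47 - -701\right) + 110659 = \left(-47 + 701\right) + 110659 = 654 + 110659 = 111313$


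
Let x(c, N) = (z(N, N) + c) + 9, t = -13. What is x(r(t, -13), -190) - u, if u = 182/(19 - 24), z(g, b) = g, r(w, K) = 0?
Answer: -723/5 ≈ -144.60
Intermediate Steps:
x(c, N) = 9 + N + c (x(c, N) = (N + c) + 9 = 9 + N + c)
u = -182/5 (u = 182/(-5) = 182*(-1/5) = -182/5 ≈ -36.400)
x(r(t, -13), -190) - u = (9 - 190 + 0) - 1*(-182/5) = -181 + 182/5 = -723/5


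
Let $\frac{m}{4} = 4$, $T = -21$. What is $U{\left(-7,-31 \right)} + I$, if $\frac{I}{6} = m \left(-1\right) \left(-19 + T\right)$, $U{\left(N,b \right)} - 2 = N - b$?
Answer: $3866$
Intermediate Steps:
$m = 16$ ($m = 4 \cdot 4 = 16$)
$U{\left(N,b \right)} = 2 + N - b$ ($U{\left(N,b \right)} = 2 + \left(N - b\right) = 2 + N - b$)
$I = 3840$ ($I = 6 \cdot 16 \left(-1\right) \left(-19 - 21\right) = 6 \left(\left(-16\right) \left(-40\right)\right) = 6 \cdot 640 = 3840$)
$U{\left(-7,-31 \right)} + I = \left(2 - 7 - -31\right) + 3840 = \left(2 - 7 + 31\right) + 3840 = 26 + 3840 = 3866$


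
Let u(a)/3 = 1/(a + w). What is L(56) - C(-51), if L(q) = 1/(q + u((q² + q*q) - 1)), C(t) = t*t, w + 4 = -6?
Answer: -303984586/116873 ≈ -2601.0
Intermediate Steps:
w = -10 (w = -4 - 6 = -10)
u(a) = 3/(-10 + a) (u(a) = 3/(a - 10) = 3/(-10 + a))
C(t) = t²
L(q) = 1/(q + 3/(-11 + 2*q²)) (L(q) = 1/(q + 3/(-10 + ((q² + q*q) - 1))) = 1/(q + 3/(-10 + ((q² + q²) - 1))) = 1/(q + 3/(-10 + (2*q² - 1))) = 1/(q + 3/(-10 + (-1 + 2*q²))) = 1/(q + 3/(-11 + 2*q²)))
L(56) - C(-51) = (-11 + 2*56²)/(3 + 56*(-11 + 2*56²)) - 1*(-51)² = (-11 + 2*3136)/(3 + 56*(-11 + 2*3136)) - 1*2601 = (-11 + 6272)/(3 + 56*(-11 + 6272)) - 2601 = 6261/(3 + 56*6261) - 2601 = 6261/(3 + 350616) - 2601 = 6261/350619 - 2601 = (1/350619)*6261 - 2601 = 2087/116873 - 2601 = -303984586/116873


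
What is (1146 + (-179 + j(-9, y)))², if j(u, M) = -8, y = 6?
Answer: 919681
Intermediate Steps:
(1146 + (-179 + j(-9, y)))² = (1146 + (-179 - 8))² = (1146 - 187)² = 959² = 919681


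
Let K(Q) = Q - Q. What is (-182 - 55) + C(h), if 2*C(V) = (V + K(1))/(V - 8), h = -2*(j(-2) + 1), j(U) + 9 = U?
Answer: -1417/6 ≈ -236.17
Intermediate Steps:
K(Q) = 0
j(U) = -9 + U
h = 20 (h = -2*((-9 - 2) + 1) = -2*(-11 + 1) = -2*(-10) = 20)
C(V) = V/(2*(-8 + V)) (C(V) = ((V + 0)/(V - 8))/2 = (V/(-8 + V))/2 = V/(2*(-8 + V)))
(-182 - 55) + C(h) = (-182 - 55) + (½)*20/(-8 + 20) = -237 + (½)*20/12 = -237 + (½)*20*(1/12) = -237 + ⅚ = -1417/6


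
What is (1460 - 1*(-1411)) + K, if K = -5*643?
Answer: -344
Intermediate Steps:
K = -3215
(1460 - 1*(-1411)) + K = (1460 - 1*(-1411)) - 3215 = (1460 + 1411) - 3215 = 2871 - 3215 = -344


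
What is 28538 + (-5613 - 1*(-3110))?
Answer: 26035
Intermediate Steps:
28538 + (-5613 - 1*(-3110)) = 28538 + (-5613 + 3110) = 28538 - 2503 = 26035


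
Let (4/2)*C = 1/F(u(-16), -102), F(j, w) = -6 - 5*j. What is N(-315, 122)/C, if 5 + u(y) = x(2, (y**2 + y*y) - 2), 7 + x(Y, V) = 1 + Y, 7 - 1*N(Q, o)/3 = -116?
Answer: 28782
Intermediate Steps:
N(Q, o) = 369 (N(Q, o) = 21 - 3*(-116) = 21 + 348 = 369)
x(Y, V) = -6 + Y (x(Y, V) = -7 + (1 + Y) = -6 + Y)
u(y) = -9 (u(y) = -5 + (-6 + 2) = -5 - 4 = -9)
C = 1/78 (C = 1/(2*(-6 - 5*(-9))) = 1/(2*(-6 + 45)) = (1/2)/39 = (1/2)*(1/39) = 1/78 ≈ 0.012821)
N(-315, 122)/C = 369/(1/78) = 369*78 = 28782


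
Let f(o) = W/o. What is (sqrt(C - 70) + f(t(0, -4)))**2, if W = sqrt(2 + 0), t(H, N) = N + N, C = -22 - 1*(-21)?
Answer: -2271/32 - I*sqrt(142)/4 ≈ -70.969 - 2.9791*I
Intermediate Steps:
C = -1 (C = -22 + 21 = -1)
t(H, N) = 2*N
W = sqrt(2) ≈ 1.4142
f(o) = sqrt(2)/o
(sqrt(C - 70) + f(t(0, -4)))**2 = (sqrt(-1 - 70) + sqrt(2)/((2*(-4))))**2 = (sqrt(-71) + sqrt(2)/(-8))**2 = (I*sqrt(71) + sqrt(2)*(-1/8))**2 = (I*sqrt(71) - sqrt(2)/8)**2 = (-sqrt(2)/8 + I*sqrt(71))**2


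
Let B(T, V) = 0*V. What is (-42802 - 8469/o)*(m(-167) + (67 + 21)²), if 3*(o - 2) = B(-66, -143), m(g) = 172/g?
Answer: -60821769274/167 ≈ -3.6420e+8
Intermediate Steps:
B(T, V) = 0
o = 2 (o = 2 + (⅓)*0 = 2 + 0 = 2)
(-42802 - 8469/o)*(m(-167) + (67 + 21)²) = (-42802 - 8469/2)*(172/(-167) + (67 + 21)²) = (-42802 - 8469*½)*(172*(-1/167) + 88²) = (-42802 - 8469/2)*(-172/167 + 7744) = -94073/2*1293076/167 = -60821769274/167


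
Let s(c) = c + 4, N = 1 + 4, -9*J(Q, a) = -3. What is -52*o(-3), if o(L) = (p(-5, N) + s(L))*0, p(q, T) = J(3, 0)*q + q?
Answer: 0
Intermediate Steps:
J(Q, a) = ⅓ (J(Q, a) = -⅑*(-3) = ⅓)
N = 5
p(q, T) = 4*q/3 (p(q, T) = q/3 + q = 4*q/3)
s(c) = 4 + c
o(L) = 0 (o(L) = ((4/3)*(-5) + (4 + L))*0 = (-20/3 + (4 + L))*0 = (-8/3 + L)*0 = 0)
-52*o(-3) = -52*0 = 0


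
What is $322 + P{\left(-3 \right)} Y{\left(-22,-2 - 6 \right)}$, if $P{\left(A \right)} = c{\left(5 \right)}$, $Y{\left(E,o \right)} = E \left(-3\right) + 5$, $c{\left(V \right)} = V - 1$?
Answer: $606$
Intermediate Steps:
$c{\left(V \right)} = -1 + V$
$Y{\left(E,o \right)} = 5 - 3 E$ ($Y{\left(E,o \right)} = - 3 E + 5 = 5 - 3 E$)
$P{\left(A \right)} = 4$ ($P{\left(A \right)} = -1 + 5 = 4$)
$322 + P{\left(-3 \right)} Y{\left(-22,-2 - 6 \right)} = 322 + 4 \left(5 - -66\right) = 322 + 4 \left(5 + 66\right) = 322 + 4 \cdot 71 = 322 + 284 = 606$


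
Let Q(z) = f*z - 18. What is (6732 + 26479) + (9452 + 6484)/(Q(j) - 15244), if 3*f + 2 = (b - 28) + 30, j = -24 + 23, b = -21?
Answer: 168872623/5085 ≈ 33210.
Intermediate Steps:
j = -1
f = -7 (f = -⅔ + ((-21 - 28) + 30)/3 = -⅔ + (-49 + 30)/3 = -⅔ + (⅓)*(-19) = -⅔ - 19/3 = -7)
Q(z) = -18 - 7*z (Q(z) = -7*z - 18 = -18 - 7*z)
(6732 + 26479) + (9452 + 6484)/(Q(j) - 15244) = (6732 + 26479) + (9452 + 6484)/((-18 - 7*(-1)) - 15244) = 33211 + 15936/((-18 + 7) - 15244) = 33211 + 15936/(-11 - 15244) = 33211 + 15936/(-15255) = 33211 + 15936*(-1/15255) = 33211 - 5312/5085 = 168872623/5085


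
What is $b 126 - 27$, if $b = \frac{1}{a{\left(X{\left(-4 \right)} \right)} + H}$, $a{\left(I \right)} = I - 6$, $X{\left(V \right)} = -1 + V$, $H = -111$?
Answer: $- \frac{1710}{61} \approx -28.033$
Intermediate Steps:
$a{\left(I \right)} = -6 + I$
$b = - \frac{1}{122}$ ($b = \frac{1}{\left(-6 - 5\right) - 111} = \frac{1}{-11 - 111} = \frac{1}{-122} = - \frac{1}{122} \approx -0.0081967$)
$b 126 - 27 = \left(- \frac{1}{122}\right) 126 - 27 = - \frac{63}{61} - 27 = - \frac{1710}{61}$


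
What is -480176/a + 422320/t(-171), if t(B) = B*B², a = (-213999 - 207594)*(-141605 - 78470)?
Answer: -13062042928399712/154643324797923075 ≈ -0.084466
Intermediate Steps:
a = 92782079475 (a = -421593*(-220075) = 92782079475)
t(B) = B³
-480176/a + 422320/t(-171) = -480176/92782079475 + 422320/((-171)³) = -480176*1/92782079475 + 422320/(-5000211) = -480176/92782079475 + 422320*(-1/5000211) = -480176/92782079475 - 422320/5000211 = -13062042928399712/154643324797923075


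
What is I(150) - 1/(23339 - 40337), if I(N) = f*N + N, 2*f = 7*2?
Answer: 20397601/16998 ≈ 1200.0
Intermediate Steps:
f = 7 (f = (7*2)/2 = (½)*14 = 7)
I(N) = 8*N (I(N) = 7*N + N = 8*N)
I(150) - 1/(23339 - 40337) = 8*150 - 1/(23339 - 40337) = 1200 - 1/(-16998) = 1200 - 1*(-1/16998) = 1200 + 1/16998 = 20397601/16998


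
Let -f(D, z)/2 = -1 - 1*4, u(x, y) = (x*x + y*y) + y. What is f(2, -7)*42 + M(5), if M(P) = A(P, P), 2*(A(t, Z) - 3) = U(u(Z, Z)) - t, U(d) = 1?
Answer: 421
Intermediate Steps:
u(x, y) = y + x² + y² (u(x, y) = (x² + y²) + y = y + x² + y²)
A(t, Z) = 7/2 - t/2 (A(t, Z) = 3 + (1 - t)/2 = 3 + (½ - t/2) = 7/2 - t/2)
f(D, z) = 10 (f(D, z) = -2*(-1 - 1*4) = -2*(-1 - 4) = -2*(-5) = 10)
M(P) = 7/2 - P/2
f(2, -7)*42 + M(5) = 10*42 + (7/2 - ½*5) = 420 + (7/2 - 5/2) = 420 + 1 = 421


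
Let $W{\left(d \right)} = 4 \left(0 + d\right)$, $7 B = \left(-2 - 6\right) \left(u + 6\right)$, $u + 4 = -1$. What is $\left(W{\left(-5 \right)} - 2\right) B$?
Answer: $\frac{176}{7} \approx 25.143$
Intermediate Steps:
$u = -5$ ($u = -4 - 1 = -5$)
$B = - \frac{8}{7}$ ($B = \frac{\left(-2 - 6\right) \left(-5 + 6\right)}{7} = \frac{\left(-8\right) 1}{7} = \frac{1}{7} \left(-8\right) = - \frac{8}{7} \approx -1.1429$)
$W{\left(d \right)} = 4 d$
$\left(W{\left(-5 \right)} - 2\right) B = \left(4 \left(-5\right) - 2\right) \left(- \frac{8}{7}\right) = \left(-20 - 2\right) \left(- \frac{8}{7}\right) = \left(-22\right) \left(- \frac{8}{7}\right) = \frac{176}{7}$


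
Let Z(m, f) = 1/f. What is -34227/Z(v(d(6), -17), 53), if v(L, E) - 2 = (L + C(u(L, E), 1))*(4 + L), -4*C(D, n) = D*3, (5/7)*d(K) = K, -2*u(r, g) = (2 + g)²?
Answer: -1814031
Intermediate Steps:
u(r, g) = -(2 + g)²/2
d(K) = 7*K/5
C(D, n) = -3*D/4 (C(D, n) = -D*3/4 = -3*D/4)
v(L, E) = 2 + (4 + L)*(L + 3*(2 + E)²/8) (v(L, E) = 2 + (L - (-3)*(2 + E)²/8)*(4 + L) = 2 + (L + 3*(2 + E)²/8)*(4 + L) = 2 + (4 + L)*(L + 3*(2 + E)²/8))
-34227/Z(v(d(6), -17), 53) = -34227/(1/53) = -34227/1/53 = -34227*53 = -1814031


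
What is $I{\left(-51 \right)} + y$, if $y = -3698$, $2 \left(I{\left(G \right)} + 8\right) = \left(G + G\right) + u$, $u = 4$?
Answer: $-3755$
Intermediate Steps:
$I{\left(G \right)} = -6 + G$ ($I{\left(G \right)} = -8 + \frac{\left(G + G\right) + 4}{2} = -8 + \frac{2 G + 4}{2} = -8 + \frac{4 + 2 G}{2} = -8 + \left(2 + G\right) = -6 + G$)
$I{\left(-51 \right)} + y = \left(-6 - 51\right) - 3698 = -57 - 3698 = -3755$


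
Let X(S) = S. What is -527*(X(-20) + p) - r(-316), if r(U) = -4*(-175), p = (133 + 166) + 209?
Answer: -257876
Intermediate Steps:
p = 508 (p = 299 + 209 = 508)
r(U) = 700
-527*(X(-20) + p) - r(-316) = -527*(-20 + 508) - 1*700 = -527*488 - 700 = -257176 - 700 = -257876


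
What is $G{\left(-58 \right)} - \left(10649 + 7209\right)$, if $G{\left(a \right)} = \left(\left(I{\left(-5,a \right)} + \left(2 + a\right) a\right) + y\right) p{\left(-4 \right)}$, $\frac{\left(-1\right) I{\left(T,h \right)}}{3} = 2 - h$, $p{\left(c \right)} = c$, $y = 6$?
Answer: $-30154$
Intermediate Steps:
$I{\left(T,h \right)} = -6 + 3 h$ ($I{\left(T,h \right)} = - 3 \left(2 - h\right) = -6 + 3 h$)
$G{\left(a \right)} = - 12 a - 4 a \left(2 + a\right)$ ($G{\left(a \right)} = \left(\left(\left(-6 + 3 a\right) + \left(2 + a\right) a\right) + 6\right) \left(-4\right) = \left(\left(\left(-6 + 3 a\right) + a \left(2 + a\right)\right) + 6\right) \left(-4\right) = \left(\left(-6 + 3 a + a \left(2 + a\right)\right) + 6\right) \left(-4\right) = \left(3 a + a \left(2 + a\right)\right) \left(-4\right) = - 12 a - 4 a \left(2 + a\right)$)
$G{\left(-58 \right)} - \left(10649 + 7209\right) = 4 \left(-58\right) \left(-5 - -58\right) - \left(10649 + 7209\right) = 4 \left(-58\right) \left(-5 + 58\right) - 17858 = 4 \left(-58\right) 53 - 17858 = -12296 - 17858 = -30154$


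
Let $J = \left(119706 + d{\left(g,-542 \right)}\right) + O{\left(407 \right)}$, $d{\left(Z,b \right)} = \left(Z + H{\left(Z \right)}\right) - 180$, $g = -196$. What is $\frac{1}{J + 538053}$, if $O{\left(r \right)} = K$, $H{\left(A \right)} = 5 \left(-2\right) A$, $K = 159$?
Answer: $\frac{1}{659502} \approx 1.5163 \cdot 10^{-6}$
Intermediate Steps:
$H{\left(A \right)} = - 10 A$
$O{\left(r \right)} = 159$
$d{\left(Z,b \right)} = -180 - 9 Z$ ($d{\left(Z,b \right)} = \left(Z - 10 Z\right) - 180 = - 9 Z - 180 = -180 - 9 Z$)
$J = 121449$ ($J = \left(119706 - -1584\right) + 159 = \left(119706 + \left(-180 + 1764\right)\right) + 159 = \left(119706 + 1584\right) + 159 = 121290 + 159 = 121449$)
$\frac{1}{J + 538053} = \frac{1}{121449 + 538053} = \frac{1}{659502}$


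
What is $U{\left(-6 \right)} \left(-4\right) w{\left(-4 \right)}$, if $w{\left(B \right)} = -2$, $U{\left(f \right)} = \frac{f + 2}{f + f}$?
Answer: $\frac{8}{3} \approx 2.6667$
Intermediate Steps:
$U{\left(f \right)} = \frac{2 + f}{2 f}$
$U{\left(-6 \right)} \left(-4\right) w{\left(-4 \right)} = \frac{2 - 6}{2 \left(-6\right)} \left(-4\right) \left(-2\right) = \frac{1}{2} \left(- \frac{1}{6}\right) \left(-4\right) \left(-4\right) \left(-2\right) = \frac{1}{3} \left(-4\right) \left(-2\right) = \left(- \frac{4}{3}\right) \left(-2\right) = \frac{8}{3}$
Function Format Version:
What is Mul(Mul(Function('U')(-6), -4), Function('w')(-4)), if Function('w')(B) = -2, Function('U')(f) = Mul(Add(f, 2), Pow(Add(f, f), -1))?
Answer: Rational(8, 3) ≈ 2.6667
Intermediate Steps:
Function('U')(f) = Mul(Rational(1, 2), Pow(f, -1), Add(2, f)) (Function('U')(f) = Mul(Add(2, f), Pow(Mul(2, f), -1)) = Mul(Add(2, f), Mul(Rational(1, 2), Pow(f, -1))) = Mul(Rational(1, 2), Pow(f, -1), Add(2, f)))
Mul(Mul(Function('U')(-6), -4), Function('w')(-4)) = Mul(Mul(Mul(Rational(1, 2), Pow(-6, -1), Add(2, -6)), -4), -2) = Mul(Mul(Mul(Rational(1, 2), Rational(-1, 6), -4), -4), -2) = Mul(Mul(Rational(1, 3), -4), -2) = Mul(Rational(-4, 3), -2) = Rational(8, 3)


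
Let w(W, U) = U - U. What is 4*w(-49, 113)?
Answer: 0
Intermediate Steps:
w(W, U) = 0
4*w(-49, 113) = 4*0 = 0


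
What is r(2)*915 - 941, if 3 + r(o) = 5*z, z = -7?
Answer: -35711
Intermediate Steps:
r(o) = -38 (r(o) = -3 + 5*(-7) = -3 - 35 = -38)
r(2)*915 - 941 = -38*915 - 941 = -34770 - 941 = -35711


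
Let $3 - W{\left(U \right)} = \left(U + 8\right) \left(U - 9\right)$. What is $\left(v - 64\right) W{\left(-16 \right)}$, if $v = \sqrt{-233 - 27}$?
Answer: $12608 - 394 i \sqrt{65} \approx 12608.0 - 3176.5 i$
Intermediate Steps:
$W{\left(U \right)} = 3 - \left(-9 + U\right) \left(8 + U\right)$ ($W{\left(U \right)} = 3 - \left(U + 8\right) \left(U - 9\right) = 3 - \left(8 + U\right) \left(-9 + U\right) = 3 - \left(-9 + U\right) \left(8 + U\right)$)
$v = 2 i \sqrt{65}$ ($v = \sqrt{-260} = 2 i \sqrt{65} \approx 16.125 i$)
$\left(v - 64\right) W{\left(-16 \right)} = \left(2 i \sqrt{65} - 64\right) \left(75 - 16 - \left(-16\right)^{2}\right) = \left(-64 + 2 i \sqrt{65}\right) \left(75 - 16 - 256\right) = \left(-64 + 2 i \sqrt{65}\right) \left(-197\right) = 12608 - 394 i \sqrt{65}$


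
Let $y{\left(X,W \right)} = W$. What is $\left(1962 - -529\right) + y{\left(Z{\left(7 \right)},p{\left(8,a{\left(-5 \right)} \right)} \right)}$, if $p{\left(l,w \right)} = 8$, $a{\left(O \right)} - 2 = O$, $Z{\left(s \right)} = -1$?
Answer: $2499$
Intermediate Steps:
$a{\left(O \right)} = 2 + O$
$\left(1962 - -529\right) + y{\left(Z{\left(7 \right)},p{\left(8,a{\left(-5 \right)} \right)} \right)} = \left(1962 - -529\right) + 8 = \left(1962 + \left(-504 + 1033\right)\right) + 8 = \left(1962 + 529\right) + 8 = 2491 + 8 = 2499$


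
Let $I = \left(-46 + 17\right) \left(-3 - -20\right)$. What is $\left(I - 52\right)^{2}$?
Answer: $297025$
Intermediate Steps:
$I = -493$ ($I = - 29 \left(-3 + 20\right) = \left(-29\right) 17 = -493$)
$\left(I - 52\right)^{2} = \left(-493 - 52\right)^{2} = \left(-545\right)^{2} = 297025$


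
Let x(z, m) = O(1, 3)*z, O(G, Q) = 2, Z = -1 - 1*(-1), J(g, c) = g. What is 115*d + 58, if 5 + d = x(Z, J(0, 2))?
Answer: -517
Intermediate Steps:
Z = 0 (Z = -1 + 1 = 0)
x(z, m) = 2*z
d = -5 (d = -5 + 2*0 = -5 + 0 = -5)
115*d + 58 = 115*(-5) + 58 = -575 + 58 = -517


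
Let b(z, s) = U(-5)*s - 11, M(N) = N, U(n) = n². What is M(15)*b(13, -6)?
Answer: -2415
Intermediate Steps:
b(z, s) = -11 + 25*s (b(z, s) = (-5)²*s - 11 = 25*s - 11 = -11 + 25*s)
M(15)*b(13, -6) = 15*(-11 + 25*(-6)) = 15*(-11 - 150) = 15*(-161) = -2415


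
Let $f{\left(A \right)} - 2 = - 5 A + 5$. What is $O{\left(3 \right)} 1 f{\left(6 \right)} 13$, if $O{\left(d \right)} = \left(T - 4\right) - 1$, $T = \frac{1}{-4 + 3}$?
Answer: $1794$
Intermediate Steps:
$T = -1$ ($T = \frac{1}{-1} = -1$)
$O{\left(d \right)} = -6$ ($O{\left(d \right)} = \left(-1 - 4\right) - 1 = -5 - 1 = -6$)
$f{\left(A \right)} = 7 - 5 A$ ($f{\left(A \right)} = 2 - \left(-5 + 5 A\right) = 7 - 5 A$)
$O{\left(3 \right)} 1 f{\left(6 \right)} 13 = - 6 \cdot 1 \left(7 - 30\right) 13 = - 6 \cdot 1 \left(-23\right) 13 = \left(-6\right) \left(-23\right) 13 = 138 \cdot 13 = 1794$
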